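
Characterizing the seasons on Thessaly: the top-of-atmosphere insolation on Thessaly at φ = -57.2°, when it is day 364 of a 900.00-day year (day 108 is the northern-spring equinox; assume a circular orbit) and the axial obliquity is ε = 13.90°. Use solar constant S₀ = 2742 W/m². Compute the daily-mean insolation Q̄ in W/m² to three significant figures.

Q̄ ≈ 222 W/m²

Solar longitude: λ_s = 360° × (364 − 108)/900.00 = 102.400°.
sin δ = sin 13.90° × sin 102.400° = 0.23462, so δ = +13.569°.
cos H₀ = −tan(-57.2°) tan(+13.569°) = 0.3745, H₀ = 1.1869 rad.
Bracket: H₀ sin φ sin δ + cos φ cos δ sin H₀ = 1.1869×-0.84057×0.23462 + 0.54171×0.97209×0.92722 = -0.234074 + 0.488266 = 0.254192.
Q̄ = (S₀/π) × [bracket] = (2742/π) × 0.254192 = 221.9 W/m².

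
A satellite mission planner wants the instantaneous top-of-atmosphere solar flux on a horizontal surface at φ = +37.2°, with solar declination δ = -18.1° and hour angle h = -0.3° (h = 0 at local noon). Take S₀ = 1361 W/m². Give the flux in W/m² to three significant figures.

775 W/m²

cos θ_z = sin φ sin δ + cos φ cos δ cos h = -0.187835 + 0.757104 = 0.569269.
Flux = S₀ · cos θ_z = 1361 × 0.569269 = 774.8 W/m².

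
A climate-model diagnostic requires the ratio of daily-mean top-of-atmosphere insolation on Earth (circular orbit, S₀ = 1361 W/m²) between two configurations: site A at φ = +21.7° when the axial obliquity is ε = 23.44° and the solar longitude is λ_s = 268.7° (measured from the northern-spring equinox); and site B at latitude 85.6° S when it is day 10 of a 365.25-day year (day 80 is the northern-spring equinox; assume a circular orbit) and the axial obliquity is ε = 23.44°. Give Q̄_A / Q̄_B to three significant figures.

— Configuration A (φ=+21.7°):
Solar declination: sin δ = sin ε · sin λ_s = sin 23.44° × sin 268.7° = -0.39769, so δ = -23.434°.
cos H₀ = −tan(+21.7°) tan(-23.434°) = 0.1725, H₀ = 1.3974 rad.
Bracket: H₀ sin φ sin δ + cos φ cos δ sin H₀ = 1.3974×0.36975×-0.39769 + 0.92913×0.91752×0.98501 = -0.205482 + 0.839716 = 0.634234.
Q̄ = (S₀/π) × [bracket] = (1361/π) × 0.634234 = 274.76 W/m².
— Configuration B (φ=-85.6°):
Solar longitude: λ_s = 360° × (10 − 80)/365.25 = -68.994°, i.e. -68.994° + 360° = 291.006°.
sin δ = sin 23.44° × sin 291.006° = -0.37135, so δ = -21.799°.
cos H₀ = −tan(-85.6°) tan(-21.799°) = -5.1978 ≤ −1 ⇒ polar day, H₀ = π.
Bracket: H₀ sin φ sin δ + cos φ cos δ sin H₀ = 3.1416×-0.99705×-0.37135 + 0.07672×0.92849×0.00000 = 1.163192 + 0.000000 = 1.163192.
Q̄ = (S₀/π) × [bracket] = (1361/π) × 1.163192 = 503.92 W/m².
Ratio Q̄_A / Q̄_B = 274.76 / 503.92 = 0.5452.

Q̄_A / Q̄_B ≈ 0.545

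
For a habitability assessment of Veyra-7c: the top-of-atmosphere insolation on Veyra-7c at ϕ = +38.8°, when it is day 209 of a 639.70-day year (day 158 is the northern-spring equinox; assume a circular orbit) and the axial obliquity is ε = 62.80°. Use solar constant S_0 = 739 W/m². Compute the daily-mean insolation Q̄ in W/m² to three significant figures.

Q̄ ≈ 277 W/m²

Solar longitude: L_s = 360° × (209 − 158)/639.70 = 28.701°.
sin δ = sin 62.80° × sin 28.701° = 0.42713, so δ = +25.286°.
cos h₀ = −tan(+38.8°) tan(+25.286°) = -0.3798, h₀ = 1.9604 rad.
Bracket: h₀ sin ϕ sin δ + cos ϕ cos δ sin h₀ = 1.9604×0.62660×0.42713 + 0.77934×0.90419×0.92506 = 0.524681 + 0.651863 = 1.176544.
Q̄ = (S_0/π) × [bracket] = (739/π) × 1.176544 = 276.8 W/m².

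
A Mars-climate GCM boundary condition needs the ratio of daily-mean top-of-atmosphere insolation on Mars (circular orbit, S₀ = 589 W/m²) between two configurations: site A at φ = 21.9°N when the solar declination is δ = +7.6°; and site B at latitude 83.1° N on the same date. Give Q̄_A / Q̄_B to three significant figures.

Q̄_A / Q̄_B ≈ 2.42

— Configuration A (φ=+21.9°):
cos H₀ = −tan(+21.9°) tan(+7.600°) = -0.0536, H₀ = 1.6245 rad.
Bracket: H₀ sin φ sin δ + cos φ cos δ sin H₀ = 1.6245×0.37299×0.13226 + 0.92784×0.99122×0.99856 = 0.080139 + 0.918369 = 0.998508.
Q̄ = (S₀/π) × [bracket] = (589/π) × 0.998508 = 187.20 W/m².
— Configuration B (φ=+83.1°):
cos H₀ = −tan(+83.1°) tan(+7.600°) = -1.1026 ≤ −1 ⇒ polar day, H₀ = π.
Bracket: H₀ sin φ sin δ + cos φ cos δ sin H₀ = 3.1416×0.99276×0.13226 + 0.12014×0.99122×0.00000 = 0.412500 + 0.000000 = 0.412500.
Q̄ = (S₀/π) × [bracket] = (589/π) × 0.412500 = 77.337 W/m².
Ratio Q̄_A / Q̄_B = 187.20 / 77.337 = 2.421.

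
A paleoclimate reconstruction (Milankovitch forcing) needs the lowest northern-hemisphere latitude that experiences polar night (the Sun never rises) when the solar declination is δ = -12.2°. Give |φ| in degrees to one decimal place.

Polar night requires cos H₀ = −tan φ tan δ ≥ 1, i.e. tan φ tan δ ≤ −1.
The boundary is |tan φ| · |tan δ| = 1, so |φ| = 90° − |δ| = 90° − 12.2° = 77.8° in the northern hemisphere.

|φ| = 77.8°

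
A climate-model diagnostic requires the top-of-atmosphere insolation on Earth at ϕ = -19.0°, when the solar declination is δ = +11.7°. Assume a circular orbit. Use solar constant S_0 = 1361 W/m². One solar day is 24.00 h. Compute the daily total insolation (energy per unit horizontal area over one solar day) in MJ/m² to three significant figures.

30.9 MJ/m²

cos h₀ = −tan(-19.0°) tan(+11.700°) = 0.0713, h₀ = 1.4994 rad.
Bracket: h₀ sin ϕ sin δ + cos ϕ cos δ sin h₀ = 1.4994×-0.32557×0.20279 + 0.94552×0.97922×0.99745 = -0.098994 + 0.923511 = 0.824517.
Q̄ = (S_0/π) × [bracket] = (1361/π) × 0.824517 = 357.20 W/m².
Daily total = Q̄ × 24.00 h × 3600 s/h = 357.20 × 24.00 × 3600 / 10⁶ = 30.86 MJ/m².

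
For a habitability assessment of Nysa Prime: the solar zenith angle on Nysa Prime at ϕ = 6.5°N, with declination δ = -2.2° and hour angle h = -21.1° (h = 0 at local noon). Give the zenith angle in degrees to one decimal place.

θ_z = 22.8°

cos θ_z = sin ϕ sin δ + cos ϕ cos δ cos h = -0.004346 + 0.926273 = 0.921927.
θ_z = arccos(0.921927) = 22.8°.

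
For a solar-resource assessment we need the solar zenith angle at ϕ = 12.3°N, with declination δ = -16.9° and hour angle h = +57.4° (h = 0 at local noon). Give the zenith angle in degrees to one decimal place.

cos θ_z = sin ϕ sin δ + cos ϕ cos δ cos h = -0.061928 + 0.503670 = 0.441742.
θ_z = arccos(0.441742) = 63.8°.

θ_z = 63.8°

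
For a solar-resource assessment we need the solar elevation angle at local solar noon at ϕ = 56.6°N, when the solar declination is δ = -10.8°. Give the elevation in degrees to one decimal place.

22.6°

At local noon the hour angle is zero, so the zenith angle equals |ϕ − δ| = |+56.6° − (-10.800°)| = 67.400°.
Elevation = 90° − 67.400° = 22.6°.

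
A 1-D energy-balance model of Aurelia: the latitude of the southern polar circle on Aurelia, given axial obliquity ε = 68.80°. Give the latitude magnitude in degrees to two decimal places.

21.20°

The polar circle is the lowest latitude that experiences at least one full rotation of continuous darkness at the northern-summer solstice; it lies at |ϕ| = 90° − ε = 90° − 68.80° = 21.20°.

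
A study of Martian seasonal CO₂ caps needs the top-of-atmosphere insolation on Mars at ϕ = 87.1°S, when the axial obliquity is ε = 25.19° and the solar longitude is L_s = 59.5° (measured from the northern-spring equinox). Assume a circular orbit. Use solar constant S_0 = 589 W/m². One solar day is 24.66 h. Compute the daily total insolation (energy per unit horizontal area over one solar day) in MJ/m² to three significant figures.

0.00 MJ/m²

Solar declination: sin δ = sin ε · sin L_s = sin 25.19° × sin 59.5° = 0.36673, so δ = +21.514°.
cos h₀ = −tan(-87.1°) tan(+21.514°) = 7.7815 ≥ 1 ⇒ polar night, h₀ = 0 and Q̄ = 0.
Daily total = Q̄ × 24.66 h × 3600 s/h = 0.00 MJ/m².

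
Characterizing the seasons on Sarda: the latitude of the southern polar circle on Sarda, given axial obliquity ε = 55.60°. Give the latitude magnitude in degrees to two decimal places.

34.40°

The polar circle is the lowest latitude that experiences at least one full rotation of continuous darkness at the northern-summer solstice; it lies at |ϕ| = 90° − ε = 90° − 55.60° = 34.40°.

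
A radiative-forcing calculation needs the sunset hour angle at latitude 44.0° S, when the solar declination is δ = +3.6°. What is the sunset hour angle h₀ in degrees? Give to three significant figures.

cos h₀ = −tan ϕ · tan δ = −tan(-44.0°) × tan(+3.600°) = 0.0608, so h₀ = 1.5100 rad = 86.52°.

h₀ = 86.5°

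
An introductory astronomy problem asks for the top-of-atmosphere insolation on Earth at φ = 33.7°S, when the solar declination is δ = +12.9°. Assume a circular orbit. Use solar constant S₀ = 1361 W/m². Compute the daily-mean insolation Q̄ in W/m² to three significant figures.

cos H₀ = −tan(-33.7°) tan(+12.900°) = 0.1527, H₀ = 1.4175 rad.
Bracket: H₀ sin φ sin δ + cos φ cos δ sin H₀ = 1.4175×-0.55484×0.22325 + 0.83195×0.97476×0.98827 = -0.175583 + 0.801439 = 0.625856.
Q̄ = (S₀/π) × [bracket] = (1361/π) × 0.625856 = 271.1 W/m².

Q̄ ≈ 271 W/m²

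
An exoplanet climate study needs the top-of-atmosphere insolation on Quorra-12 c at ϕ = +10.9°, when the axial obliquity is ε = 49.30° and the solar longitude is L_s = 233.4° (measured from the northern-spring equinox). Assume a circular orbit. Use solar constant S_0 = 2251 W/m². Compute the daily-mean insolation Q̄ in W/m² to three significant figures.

Q̄ ≈ 435 W/m²

Solar declination: sin δ = sin ε · sin L_s = sin 49.30° × sin 233.4° = -0.60864, so δ = -37.491°.
cos h₀ = −tan(+10.9°) tan(-37.491°) = 0.1477, h₀ = 1.4225 rad.
Bracket: h₀ sin ϕ sin δ + cos ϕ cos δ sin h₀ = 1.4225×0.18910×-0.60864 + 0.98196×0.79344×0.98903 = -0.163721 + 0.770579 = 0.606858.
Q̄ = (S_0/π) × [bracket] = (2251/π) × 0.606858 = 434.8 W/m².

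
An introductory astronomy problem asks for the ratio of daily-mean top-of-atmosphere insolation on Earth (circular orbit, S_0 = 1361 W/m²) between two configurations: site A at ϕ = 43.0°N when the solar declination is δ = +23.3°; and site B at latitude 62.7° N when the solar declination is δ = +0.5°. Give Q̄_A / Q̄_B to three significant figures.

Q̄_A / Q̄_B ≈ 2.44

— Configuration A (ϕ=+43.0°):
cos h₀ = −tan(+43.0°) tan(+23.300°) = -0.4016, h₀ = 1.9841 rad.
Bracket: h₀ sin ϕ sin δ + cos ϕ cos δ sin h₀ = 1.9841×0.68200×0.39555 + 0.73135×0.91845×0.91581 = 0.535241 + 0.615157 = 1.150398.
Q̄ = (S_0/π) × [bracket] = (1361/π) × 1.150398 = 498.38 W/m².
— Configuration B (ϕ=+62.7°):
cos h₀ = −tan(+62.7°) tan(+0.500°) = -0.0169, h₀ = 1.5877 rad.
Bracket: h₀ sin ϕ sin δ + cos ϕ cos δ sin h₀ = 1.5877×0.88862×0.00873 + 0.45865×0.99996×0.99986 = 0.012317 + 0.458567 = 0.470884.
Q̄ = (S_0/π) × [bracket] = (1361/π) × 0.470884 = 204.00 W/m².
Ratio Q̄_A / Q̄_B = 498.38 / 204.00 = 2.443.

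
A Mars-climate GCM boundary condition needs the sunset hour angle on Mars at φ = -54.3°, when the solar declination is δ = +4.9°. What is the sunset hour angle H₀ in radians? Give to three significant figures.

cos H₀ = −tan φ · tan δ = −tan(-54.3°) × tan(+4.900°) = 0.1193, so H₀ = 1.4512 rad = 83.15°.

H₀ = 1.45 rad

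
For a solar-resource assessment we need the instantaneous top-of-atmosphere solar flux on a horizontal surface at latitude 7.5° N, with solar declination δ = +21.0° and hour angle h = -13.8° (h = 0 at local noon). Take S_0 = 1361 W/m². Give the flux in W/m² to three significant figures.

1.29e+03 W/m²

cos θ_z = sin ϕ sin δ + cos ϕ cos δ cos h = 0.046776 + 0.898876 = 0.945652.
Flux = S_0 · cos θ_z = 1361 × 0.945652 = 1287 W/m².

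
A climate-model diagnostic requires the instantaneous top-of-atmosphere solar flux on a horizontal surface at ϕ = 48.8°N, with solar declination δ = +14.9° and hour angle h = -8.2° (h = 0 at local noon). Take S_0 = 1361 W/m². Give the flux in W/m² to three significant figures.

1.12e+03 W/m²

cos θ_z = sin ϕ sin δ + cos ϕ cos δ cos h = 0.193471 + 0.630034 = 0.823505.
Flux = S_0 · cos θ_z = 1361 × 0.823505 = 1121 W/m².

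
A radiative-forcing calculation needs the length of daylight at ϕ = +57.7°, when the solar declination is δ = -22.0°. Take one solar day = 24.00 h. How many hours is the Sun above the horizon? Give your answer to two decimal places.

6.70 h

cos h₀ = −tan ϕ · tan δ = −tan(+57.7°) × tan(-22.000°) = 0.6391, so h₀ = 0.8775 rad = 50.27°.
Daylight = 2h₀/(2π) × 24.00 h = (0.8775/π) × 24.00 = 6.70 h.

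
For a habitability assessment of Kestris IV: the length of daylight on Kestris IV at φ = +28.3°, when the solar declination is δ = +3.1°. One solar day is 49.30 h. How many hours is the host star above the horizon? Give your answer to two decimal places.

cos H₀ = −tan φ · tan δ = −tan(+28.3°) × tan(+3.100°) = -0.0292, so H₀ = 1.6000 rad = 91.67°.
Daylight = 2H₀/(2π) × 49.30 h = (1.6000/π) × 49.30 = 25.11 h.

25.11 h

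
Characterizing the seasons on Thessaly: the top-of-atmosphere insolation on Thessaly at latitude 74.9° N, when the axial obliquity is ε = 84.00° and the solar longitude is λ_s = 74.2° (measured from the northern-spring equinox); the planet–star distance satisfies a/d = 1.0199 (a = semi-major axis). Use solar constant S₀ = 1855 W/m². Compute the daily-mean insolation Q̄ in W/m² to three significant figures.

Solar declination: sin δ = sin ε · sin λ_s = sin 84.00° × sin 74.2° = 0.95695, so δ = +73.126°.
cos H₀ = −tan(+74.9°) tan(+73.126°) = -12.2186 ≤ −1 ⇒ polar day, H₀ = π.
Bracket: H₀ sin φ sin δ + cos φ cos δ sin H₀ = 3.1416×0.96547×0.95695 + 0.26050×0.29026×0.00000 = 2.902545 + 0.000000 = 2.902545.
Inverse-square distance factor (a/d)² = 1.0199² = 1.040196.
Q̄ = (S₀/π) × 1.040196 × [bracket] = (1855/π) × 1.040196 × 2.902545 = 1783 W/m².

Q̄ ≈ 1.78e+03 W/m²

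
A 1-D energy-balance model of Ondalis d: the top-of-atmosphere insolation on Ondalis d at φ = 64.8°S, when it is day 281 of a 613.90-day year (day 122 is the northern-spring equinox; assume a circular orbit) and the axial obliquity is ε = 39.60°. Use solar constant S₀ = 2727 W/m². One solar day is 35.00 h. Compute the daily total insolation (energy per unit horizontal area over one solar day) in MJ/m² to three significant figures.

Solar longitude: λ_s = 360° × (281 − 122)/613.90 = 93.240°.
sin δ = sin 39.60° × sin 93.240° = 0.63641, so δ = +39.524°.
cos H₀ = −tan(-64.8°) tan(+39.524°) = 1.7533 ≥ 1 ⇒ polar night, H₀ = 0 and Q̄ = 0.
Daily total = Q̄ × 35.00 h × 3600 s/h = 0.00 MJ/m².

0.00 MJ/m²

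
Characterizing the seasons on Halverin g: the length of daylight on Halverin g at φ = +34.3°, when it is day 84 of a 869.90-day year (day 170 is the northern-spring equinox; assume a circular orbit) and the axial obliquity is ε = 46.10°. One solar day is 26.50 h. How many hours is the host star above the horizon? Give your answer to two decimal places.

Solar longitude: λ_s = 360° × (84 − 170)/869.90 = -35.590°, i.e. -35.590° + 360° = 324.410°.
sin δ = sin 46.10° × sin 324.410° = -0.41935, so δ = -24.794°.
cos H₀ = −tan φ · tan δ = −tan(+34.3°) × tan(-24.794°) = 0.3151, so H₀ = 1.2502 rad = 71.63°.
Daylight = 2H₀/(2π) × 26.50 h = (1.2502/π) × 26.50 = 10.55 h.

10.55 h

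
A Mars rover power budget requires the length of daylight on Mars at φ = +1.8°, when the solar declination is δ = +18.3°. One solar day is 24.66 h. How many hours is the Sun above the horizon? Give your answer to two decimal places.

cos H₀ = −tan φ · tan δ = −tan(+1.8°) × tan(+18.300°) = -0.0104, so H₀ = 1.5812 rad = 90.60°.
Daylight = 2H₀/(2π) × 24.66 h = (1.5812/π) × 24.66 = 12.41 h.

12.41 h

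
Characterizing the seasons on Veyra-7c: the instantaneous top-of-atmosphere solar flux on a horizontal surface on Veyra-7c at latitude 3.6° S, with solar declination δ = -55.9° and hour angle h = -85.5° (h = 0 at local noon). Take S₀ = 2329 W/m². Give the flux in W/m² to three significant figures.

cos θ_z = sin φ sin δ + cos φ cos δ cos h = 0.051994 + 0.043900 = 0.095894.
Flux = S₀ · cos θ_z = 2329 × 0.095894 = 223.3 W/m².

223 W/m²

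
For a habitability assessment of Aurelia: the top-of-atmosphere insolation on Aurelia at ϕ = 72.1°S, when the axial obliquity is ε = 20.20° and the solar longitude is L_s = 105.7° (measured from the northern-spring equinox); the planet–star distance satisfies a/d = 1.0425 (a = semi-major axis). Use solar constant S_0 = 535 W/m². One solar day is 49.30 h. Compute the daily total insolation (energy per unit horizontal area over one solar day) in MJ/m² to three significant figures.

Solar declination: sin δ = sin ε · sin L_s = sin 20.20° × sin 105.7° = 0.33242, so δ = +19.415°.
cos h₀ = −tan(-72.1°) tan(+19.415°) = 1.0912 ≥ 1 ⇒ polar night, h₀ = 0 and Q̄ = 0.
Inverse-square distance factor (a/d)² = 1.0425² = 1.086806.
Daily total = Q̄ × 49.30 h × 3600 s/h = 0.00 MJ/m².

0.00 MJ/m²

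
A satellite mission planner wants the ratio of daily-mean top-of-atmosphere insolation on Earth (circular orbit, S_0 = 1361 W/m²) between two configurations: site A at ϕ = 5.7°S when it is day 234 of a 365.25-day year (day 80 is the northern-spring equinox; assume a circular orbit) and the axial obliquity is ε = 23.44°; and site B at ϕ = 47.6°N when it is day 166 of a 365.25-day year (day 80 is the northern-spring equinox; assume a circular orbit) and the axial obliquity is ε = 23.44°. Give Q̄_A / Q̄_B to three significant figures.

Q̄_A / Q̄_B ≈ 0.825

— Configuration A (ϕ=-5.7°):
Solar longitude: L_s = 360° × (234 − 80)/365.25 = 151.786°.
sin δ = sin 23.44° × sin 151.786° = 0.18806, so δ = +10.839°.
cos h₀ = −tan(-5.7°) tan(+10.839°) = 0.0191, h₀ = 1.5517 rad.
Bracket: h₀ sin ϕ sin δ + cos ϕ cos δ sin h₀ = 1.5517×-0.09932×0.18806 + 0.99506×0.98216×0.99982 = -0.028983 + 0.977132 = 0.948149.
Q̄ = (S_0/π) × [bracket] = (1361/π) × 0.948149 = 410.76 W/m².
— Configuration B (ϕ=+47.6°):
Solar longitude: L_s = 360° × (166 − 80)/365.25 = 84.764°.
sin δ = sin 23.44° × sin 84.764° = 0.39613, so δ = +23.336°.
cos h₀ = −tan(+47.6°) tan(+23.336°) = -0.4725, h₀ = 2.0629 rad.
Bracket: h₀ sin ϕ sin δ + cos ϕ cos δ sin h₀ = 2.0629×0.73846×0.39613 + 0.67430×0.91820×0.88135 = 0.603452 + 0.545681 = 1.149133.
Q̄ = (S_0/π) × [bracket] = (1361/π) × 1.149133 = 497.83 W/m².
Ratio Q̄_A / Q̄_B = 410.76 / 497.83 = 0.8251.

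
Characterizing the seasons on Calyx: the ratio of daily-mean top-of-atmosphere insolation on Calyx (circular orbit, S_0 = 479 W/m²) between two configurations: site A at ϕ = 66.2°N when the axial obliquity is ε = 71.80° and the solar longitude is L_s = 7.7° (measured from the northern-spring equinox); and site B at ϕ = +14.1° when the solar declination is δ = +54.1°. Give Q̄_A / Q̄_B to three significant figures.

Q̄_A / Q̄_B ≈ 0.657

— Configuration A (ϕ=+66.2°):
Solar declination: sin δ = sin ε · sin L_s = sin 71.80° × sin 7.7° = 0.12728, so δ = +7.313°.
cos h₀ = −tan(+66.2°) tan(+7.313°) = -0.2910, h₀ = 1.8660 rad.
Bracket: h₀ sin ϕ sin δ + cos ϕ cos δ sin h₀ = 1.8660×0.91496×0.12728 + 0.40355×0.99187×0.95674 = 0.217307 + 0.382953 = 0.600260.
Q̄ = (S_0/π) × [bracket] = (479/π) × 0.600260 = 91.522 W/m².
— Configuration B (ϕ=+14.1°):
cos h₀ = −tan(+14.1°) tan(+54.100°) = -0.3470, h₀ = 1.9252 rad.
Bracket: h₀ sin ϕ sin δ + cos ϕ cos δ sin h₀ = 1.9252×0.24362×0.81004 + 0.96987×0.58637×0.93787 = 0.379923 + 0.533369 = 0.913292.
Q̄ = (S_0/π) × [bracket] = (479/π) × 0.913292 = 139.25 W/m².
Ratio Q̄_A / Q̄_B = 91.522 / 139.25 = 0.6572.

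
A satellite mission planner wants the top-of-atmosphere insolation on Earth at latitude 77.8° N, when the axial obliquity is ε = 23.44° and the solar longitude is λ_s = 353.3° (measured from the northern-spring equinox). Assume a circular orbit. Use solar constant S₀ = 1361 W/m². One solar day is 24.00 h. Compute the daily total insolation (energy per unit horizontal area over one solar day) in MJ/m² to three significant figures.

5.42 MJ/m²

Solar declination: sin δ = sin ε · sin λ_s = sin 23.44° × sin 353.3° = -0.04641, so δ = -2.660°.
cos H₀ = −tan(+77.8°) tan(-2.660°) = 0.2149, H₀ = 1.3542 rad.
Bracket: H₀ sin φ sin δ + cos φ cos δ sin H₀ = 1.3542×0.97742×-0.04641 + 0.21132×0.99892×0.97664 = -0.061429 + 0.206161 = 0.144732.
Q̄ = (S₀/π) × [bracket] = (1361/π) × 0.144732 = 62.701 W/m².
Daily total = Q̄ × 24.00 h × 3600 s/h = 62.701 × 24.00 × 3600 / 10⁶ = 5.417 MJ/m².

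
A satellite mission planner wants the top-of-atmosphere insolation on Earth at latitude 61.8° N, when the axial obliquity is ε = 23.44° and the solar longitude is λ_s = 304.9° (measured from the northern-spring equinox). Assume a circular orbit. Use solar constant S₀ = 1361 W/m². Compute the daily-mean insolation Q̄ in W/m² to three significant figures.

Q̄ ≈ 39.5 W/m²

Solar declination: sin δ = sin ε · sin λ_s = sin 23.44° × sin 304.9° = -0.32625, so δ = -19.041°.
cos H₀ = −tan(+61.8°) tan(-19.041°) = 0.6437, H₀ = 0.8715 rad.
Bracket: H₀ sin φ sin δ + cos φ cos δ sin H₀ = 0.8715×0.88130×-0.32625 + 0.47255×0.94528×0.76531 = -0.250577 + 0.341858 = 0.091281.
Q̄ = (S₀/π) × [bracket] = (1361/π) × 0.091281 = 39.54 W/m².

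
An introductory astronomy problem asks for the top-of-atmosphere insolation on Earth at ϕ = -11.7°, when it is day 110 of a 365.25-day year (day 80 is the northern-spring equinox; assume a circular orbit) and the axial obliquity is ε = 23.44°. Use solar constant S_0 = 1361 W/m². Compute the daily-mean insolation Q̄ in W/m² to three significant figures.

Q̄ ≈ 389 W/m²

Solar longitude: L_s = 360° × (110 − 80)/365.25 = 29.569°.
sin δ = sin 23.44° × sin 29.569° = 0.19630, so δ = +11.320°.
cos h₀ = −tan(-11.7°) tan(+11.320°) = 0.0415, h₀ = 1.5293 rad.
Bracket: h₀ sin ϕ sin δ + cos ϕ cos δ sin h₀ = 1.5293×-0.20279×0.19630 + 0.97922×0.98054×0.99914 = -0.060878 + 0.959339 = 0.898461.
Q̄ = (S_0/π) × [bracket] = (1361/π) × 0.898461 = 389.2 W/m².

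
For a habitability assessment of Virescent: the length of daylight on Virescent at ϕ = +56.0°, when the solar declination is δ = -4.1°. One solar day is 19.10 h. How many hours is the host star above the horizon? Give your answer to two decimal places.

cos h₀ = −tan ϕ · tan δ = −tan(+56.0°) × tan(-4.100°) = 0.1063, so h₀ = 1.4643 rad = 83.90°.
Daylight = 2h₀/(2π) × 19.10 h = (1.4643/π) × 19.10 = 8.90 h.

8.90 h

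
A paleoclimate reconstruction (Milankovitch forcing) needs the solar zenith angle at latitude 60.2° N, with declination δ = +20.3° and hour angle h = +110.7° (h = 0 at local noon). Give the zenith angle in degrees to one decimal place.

θ_z = 82.2°

cos θ_z = sin φ sin δ + cos φ cos δ cos h = 0.301059 + -0.164757 = 0.136302.
θ_z = arccos(0.136302) = 82.2°.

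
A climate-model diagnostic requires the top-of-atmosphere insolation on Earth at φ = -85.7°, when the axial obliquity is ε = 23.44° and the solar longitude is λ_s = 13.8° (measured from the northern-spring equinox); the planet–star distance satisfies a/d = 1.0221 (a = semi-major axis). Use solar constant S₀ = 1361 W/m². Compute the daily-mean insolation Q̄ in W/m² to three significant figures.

Solar declination: sin δ = sin ε · sin λ_s = sin 23.44° × sin 13.8° = 0.09489, so δ = +5.445°.
cos H₀ = −tan(-85.7°) tan(+5.445°) = 1.2677 ≥ 1 ⇒ polar night, H₀ = 0 and Q̄ = 0.
Inverse-square distance factor (a/d)² = 1.0221² = 1.044688.

Q̄ ≈ 0.00 W/m²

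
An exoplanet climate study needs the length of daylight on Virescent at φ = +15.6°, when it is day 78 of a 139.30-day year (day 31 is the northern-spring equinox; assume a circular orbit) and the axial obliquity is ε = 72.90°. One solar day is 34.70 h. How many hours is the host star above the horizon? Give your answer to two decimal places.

21.81 h

Solar longitude: λ_s = 360° × (78 − 31)/139.30 = 121.464°.
sin δ = sin 72.90° × sin 121.464° = 0.81526, so δ = +54.613°.
cos H₀ = −tan φ · tan δ = −tan(+15.6°) × tan(+54.613°) = -0.3931, so H₀ = 1.9748 rad = 113.15°.
Daylight = 2H₀/(2π) × 34.70 h = (1.9748/π) × 34.70 = 21.81 h.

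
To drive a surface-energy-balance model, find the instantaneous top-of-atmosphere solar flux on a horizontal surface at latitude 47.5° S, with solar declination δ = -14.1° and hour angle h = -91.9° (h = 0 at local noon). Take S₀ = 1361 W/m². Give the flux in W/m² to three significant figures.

cos θ_z = sin φ sin δ + cos φ cos δ cos h = 0.179612 + -0.021724 = 0.157888.
Flux = S₀ · cos θ_z = 1361 × 0.157888 = 214.9 W/m².

215 W/m²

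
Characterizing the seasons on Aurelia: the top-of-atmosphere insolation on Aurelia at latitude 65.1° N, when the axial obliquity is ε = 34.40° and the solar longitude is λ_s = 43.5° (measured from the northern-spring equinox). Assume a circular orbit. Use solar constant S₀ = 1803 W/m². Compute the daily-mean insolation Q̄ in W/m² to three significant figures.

Solar declination: sin δ = sin ε · sin λ_s = sin 34.40° × sin 43.5° = 0.38890, so δ = +22.886°.
cos H₀ = −tan(+65.1°) tan(+22.886°) = -0.9094, H₀ = 2.7126 rad.
Bracket: H₀ sin φ sin δ + cos φ cos δ sin H₀ = 2.7126×0.90704×0.38890 + 0.42104×0.92128×0.41593 = 0.956864 + 0.161337 = 1.118201.
Q̄ = (S₀/π) × [bracket] = (1803/π) × 1.118201 = 641.7 W/m².

Q̄ ≈ 642 W/m²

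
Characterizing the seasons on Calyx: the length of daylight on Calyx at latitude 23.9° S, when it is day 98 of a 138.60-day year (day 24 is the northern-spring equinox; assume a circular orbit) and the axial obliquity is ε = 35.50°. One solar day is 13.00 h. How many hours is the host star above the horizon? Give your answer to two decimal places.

Solar longitude: L_s = 360° × (98 − 24)/138.60 = 192.208°.
sin δ = sin 35.50° × sin 192.208° = -0.12279, so δ = -7.053°.
cos h₀ = −tan ϕ · tan δ = −tan(-23.9°) × tan(-7.053°) = -0.0548, so h₀ = 1.6257 rad = 93.14°.
Daylight = 2h₀/(2π) × 13.00 h = (1.6257/π) × 13.00 = 6.73 h.

6.73 h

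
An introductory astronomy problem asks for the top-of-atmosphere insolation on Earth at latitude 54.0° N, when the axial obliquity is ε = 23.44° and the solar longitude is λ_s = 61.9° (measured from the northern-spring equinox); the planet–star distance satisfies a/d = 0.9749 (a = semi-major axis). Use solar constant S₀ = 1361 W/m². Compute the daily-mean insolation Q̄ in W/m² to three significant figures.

Solar declination: sin δ = sin ε · sin λ_s = sin 23.44° × sin 61.9° = 0.35090, so δ = +20.542°.
cos H₀ = −tan(+54.0°) tan(+20.542°) = -0.5158, H₀ = 2.1127 rad.
Bracket: H₀ sin φ sin δ + cos φ cos δ sin H₀ = 2.1127×0.80902×0.35090 + 0.58779×0.93641×0.85673 = 0.599764 + 0.471555 = 1.071319.
Inverse-square distance factor (a/d)² = 0.9749² = 0.950430.
Q̄ = (S₀/π) × 0.950430 × [bracket] = (1361/π) × 0.950430 × 1.071319 = 441.1 W/m².

Q̄ ≈ 441 W/m²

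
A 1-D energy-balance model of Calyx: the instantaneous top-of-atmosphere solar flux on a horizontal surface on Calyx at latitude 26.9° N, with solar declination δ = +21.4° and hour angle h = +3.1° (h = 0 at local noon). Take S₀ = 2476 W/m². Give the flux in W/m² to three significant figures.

2.46e+03 W/m²

cos θ_z = sin φ sin δ + cos φ cos δ cos h = 0.165083 + 0.829098 = 0.994181.
Flux = S₀ · cos θ_z = 2476 × 0.994181 = 2462 W/m².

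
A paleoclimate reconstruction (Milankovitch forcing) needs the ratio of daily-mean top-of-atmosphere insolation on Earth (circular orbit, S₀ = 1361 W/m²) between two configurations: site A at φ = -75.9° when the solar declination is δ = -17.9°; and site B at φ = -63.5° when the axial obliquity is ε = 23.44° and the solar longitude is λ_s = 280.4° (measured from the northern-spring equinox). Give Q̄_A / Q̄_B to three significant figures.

— Configuration A (φ=-75.9°):
cos H₀ = −tan(-75.9°) tan(-17.900°) = -1.2859 ≤ −1 ⇒ polar day, H₀ = π.
Bracket: H₀ sin φ sin δ + cos φ cos δ sin H₀ = 3.1416×-0.96987×-0.30736 + 0.24362×0.95159×0.00000 = 0.936509 + 0.000000 = 0.936509.
Q̄ = (S₀/π) × [bracket] = (1361/π) × 0.936509 = 405.71 W/m².
— Configuration B (φ=-63.5°):
Solar declination: sin δ = sin ε · sin λ_s = sin 23.44° × sin 280.4° = -0.39125, so δ = -23.033°.
cos H₀ = −tan(-63.5°) tan(-23.033°) = -0.8527, H₀ = 2.5919 rad.
Bracket: H₀ sin φ sin δ + cos φ cos δ sin H₀ = 2.5919×-0.89493×-0.39125 + 0.44620×0.92028×0.52239 = 0.907531 + 0.214508 = 1.122039.
Q̄ = (S₀/π) × [bracket] = (1361/π) × 1.122039 = 486.09 W/m².
Ratio Q̄_A / Q̄_B = 405.71 / 486.09 = 0.8346.

Q̄_A / Q̄_B ≈ 0.835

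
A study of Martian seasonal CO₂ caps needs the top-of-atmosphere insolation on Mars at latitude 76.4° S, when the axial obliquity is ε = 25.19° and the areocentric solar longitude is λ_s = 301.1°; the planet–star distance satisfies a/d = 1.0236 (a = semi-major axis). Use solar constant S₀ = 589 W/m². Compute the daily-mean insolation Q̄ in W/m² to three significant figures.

Q̄ ≈ 219 W/m²

sin δ = sin 25.19° × sin 301.1° = -0.36445, so δ = -21.373°.
cos H₀ = −tan(-76.4°) tan(-21.373°) = -1.6177 ≤ −1 ⇒ polar day, H₀ = π.
Bracket: H₀ sin φ sin δ + cos φ cos δ sin H₀ = 3.1416×-0.97196×-0.36445 + 0.23514×0.93122×0.00000 = 1.112852 + 0.000000 = 1.112852.
Inverse-square distance factor (a/d)² = 1.0236² = 1.047757.
Q̄ = (S₀/π) × 1.047757 × [bracket] = (589/π) × 1.047757 × 1.112852 = 218.6 W/m².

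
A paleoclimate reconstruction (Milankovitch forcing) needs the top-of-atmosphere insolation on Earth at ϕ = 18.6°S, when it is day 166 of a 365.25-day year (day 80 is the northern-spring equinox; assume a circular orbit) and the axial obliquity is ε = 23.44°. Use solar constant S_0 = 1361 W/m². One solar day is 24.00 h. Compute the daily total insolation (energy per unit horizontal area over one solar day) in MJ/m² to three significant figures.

Solar longitude: L_s = 360° × (166 − 80)/365.25 = 84.764°.
sin δ = sin 23.44° × sin 84.764° = 0.39613, so δ = +23.336°.
cos h₀ = −tan(-18.6°) tan(+23.336°) = 0.1452, h₀ = 1.4251 rad.
Bracket: h₀ sin ϕ sin δ + cos ϕ cos δ sin h₀ = 1.4251×-0.31896×0.39613 + 0.94777×0.91820×0.98940 = -0.180061 + 0.861018 = 0.680957.
Q̄ = (S_0/π) × [bracket] = (1361/π) × 0.680957 = 295.00 W/m².
Daily total = Q̄ × 24.00 h × 3600 s/h = 295.00 × 24.00 × 3600 / 10⁶ = 25.49 MJ/m².

25.5 MJ/m²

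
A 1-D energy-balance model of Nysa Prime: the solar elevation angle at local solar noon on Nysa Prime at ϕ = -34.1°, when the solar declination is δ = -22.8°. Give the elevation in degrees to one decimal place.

78.7°

At local noon the hour angle is zero, so the zenith angle equals |ϕ − δ| = |-34.1° − (-22.800°)| = 11.300°.
Elevation = 90° − 11.300° = 78.7°.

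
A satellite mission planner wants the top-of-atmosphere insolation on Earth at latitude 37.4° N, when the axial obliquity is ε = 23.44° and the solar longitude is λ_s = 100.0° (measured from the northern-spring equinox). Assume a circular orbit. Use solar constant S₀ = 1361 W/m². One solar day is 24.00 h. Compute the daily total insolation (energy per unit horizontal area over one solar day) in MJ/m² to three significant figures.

Solar declination: sin δ = sin ε · sin λ_s = sin 23.44° × sin 100.0° = 0.39175, so δ = +23.063°.
cos H₀ = −tan(+37.4°) tan(+23.063°) = -0.3255, H₀ = 1.9024 rad.
Bracket: H₀ sin φ sin δ + cos φ cos δ sin H₀ = 1.9024×0.60738×0.39175 + 0.79441×0.92007×0.94553 = 0.452659 + 0.691100 = 1.143759.
Q̄ = (S₀/π) × [bracket] = (1361/π) × 1.143759 = 495.50 W/m².
Daily total = Q̄ × 24.00 h × 3600 s/h = 495.50 × 24.00 × 3600 / 10⁶ = 42.81 MJ/m².

42.8 MJ/m²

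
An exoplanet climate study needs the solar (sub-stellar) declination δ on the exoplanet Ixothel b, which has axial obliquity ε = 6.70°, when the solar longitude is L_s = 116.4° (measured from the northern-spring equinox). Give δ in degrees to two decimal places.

δ = +6.00°

sin δ = sin ε · sin L_s = sin 6.70° × sin 116.4° = 0.104503.
δ = arcsin(0.104503) = +6.00°.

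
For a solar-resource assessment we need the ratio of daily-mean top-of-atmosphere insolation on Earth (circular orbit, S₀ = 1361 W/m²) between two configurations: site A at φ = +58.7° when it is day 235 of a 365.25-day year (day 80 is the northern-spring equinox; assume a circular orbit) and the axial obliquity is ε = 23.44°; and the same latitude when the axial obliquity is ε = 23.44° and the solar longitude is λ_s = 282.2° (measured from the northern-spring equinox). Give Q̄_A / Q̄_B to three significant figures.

Q̄_A / Q̄_B ≈ 10.0

— Configuration A (φ=+58.7°):
Solar longitude: λ_s = 360° × (235 − 80)/365.25 = 152.772°.
sin δ = sin 23.44° × sin 152.772° = 0.18200, so δ = +10.486°.
cos H₀ = −tan(+58.7°) tan(+10.486°) = -0.3044, H₀ = 1.8801 rad.
Bracket: H₀ sin φ sin δ + cos φ cos δ sin H₀ = 1.8801×0.85446×0.18200 + 0.51952×0.98330×0.95254 = 0.292378 + 0.486599 = 0.778977.
Q̄ = (S₀/π) × [bracket] = (1361/π) × 0.778977 = 337.47 W/m².
— Configuration B (φ=+58.7°):
Solar declination: sin δ = sin ε · sin λ_s = sin 23.44° × sin 282.2° = -0.38880, so δ = -22.880°.
cos H₀ = −tan(+58.7°) tan(-22.880°) = 0.6941, H₀ = 0.8037 rad.
Bracket: H₀ sin φ sin δ + cos φ cos δ sin H₀ = 0.8037×0.85446×-0.38880 + 0.51952×0.92132×0.71990 = -0.267000 + 0.344576 = 0.077576.
Q̄ = (S₀/π) × [bracket] = (1361/π) × 0.077576 = 33.607 W/m².
Ratio Q̄_A / Q̄_B = 337.47 / 33.607 = 10.04.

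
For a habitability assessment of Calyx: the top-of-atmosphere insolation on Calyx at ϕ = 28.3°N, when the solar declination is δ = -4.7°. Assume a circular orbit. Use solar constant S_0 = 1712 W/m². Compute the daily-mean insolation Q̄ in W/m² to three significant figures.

Q̄ ≈ 445 W/m²

cos h₀ = −tan(+28.3°) tan(-4.700°) = 0.0443, h₀ = 1.5265 rad.
Bracket: h₀ sin ϕ sin δ + cos ϕ cos δ sin h₀ = 1.5265×0.47409×-0.08194 + 0.88048×0.99664×0.99902 = -0.059300 + 0.876662 = 0.817362.
Q̄ = (S_0/π) × [bracket] = (1712/π) × 0.817362 = 445.4 W/m².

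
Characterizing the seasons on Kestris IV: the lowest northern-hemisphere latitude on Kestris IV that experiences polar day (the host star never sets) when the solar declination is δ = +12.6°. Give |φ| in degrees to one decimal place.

Polar day requires cos H₀ = −tan φ tan δ ≤ −1, i.e. tan φ tan δ ≥ 1.
The boundary is |tan φ| · |tan δ| = 1, so |φ| = 90° − |δ| = 90° − 12.6° = 77.4° in the northern hemisphere.

|φ| = 77.4°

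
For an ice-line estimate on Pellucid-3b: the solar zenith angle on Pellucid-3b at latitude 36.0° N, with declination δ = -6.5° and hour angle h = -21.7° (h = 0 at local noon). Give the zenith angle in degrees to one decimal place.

θ_z = 47.1°

cos θ_z = sin ϕ sin δ + cos ϕ cos δ cos h = -0.066539 + 0.746852 = 0.680313.
θ_z = arccos(0.680313) = 47.1°.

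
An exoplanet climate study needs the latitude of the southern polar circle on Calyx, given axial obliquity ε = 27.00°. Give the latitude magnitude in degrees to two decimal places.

The polar circle is the lowest latitude that experiences at least one full rotation of continuous darkness at the northern-summer solstice; it lies at |ϕ| = 90° − ε = 90° − 27.00° = 63.00°.

63.00°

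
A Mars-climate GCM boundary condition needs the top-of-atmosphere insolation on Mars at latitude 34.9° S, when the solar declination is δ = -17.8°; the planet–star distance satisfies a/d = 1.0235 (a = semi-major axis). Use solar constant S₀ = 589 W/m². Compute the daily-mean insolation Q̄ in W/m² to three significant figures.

Q̄ ≈ 211 W/m²

cos H₀ = −tan(-34.9°) tan(-17.800°) = -0.2240, H₀ = 1.7967 rad.
Bracket: H₀ sin φ sin δ + cos φ cos δ sin H₀ = 1.7967×-0.57215×-0.30570 + 0.82015×0.95213×0.97459 = 0.314254 + 0.761047 = 1.075301.
Inverse-square distance factor (a/d)² = 1.0235² = 1.047552.
Q̄ = (S₀/π) × 1.047552 × [bracket] = (589/π) × 1.047552 × 1.075301 = 211.2 W/m².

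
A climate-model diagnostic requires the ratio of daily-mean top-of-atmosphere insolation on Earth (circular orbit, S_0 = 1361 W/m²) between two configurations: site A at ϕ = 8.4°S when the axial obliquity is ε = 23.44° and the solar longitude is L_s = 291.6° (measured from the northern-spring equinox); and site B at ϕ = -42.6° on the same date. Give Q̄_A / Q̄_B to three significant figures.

Q̄_A / Q̄_B ≈ 0.895

— Configuration A (ϕ=-8.4°):
Solar declination: sin δ = sin ε · sin L_s = sin 23.44° × sin 291.6° = -0.36985, so δ = -21.707°.
cos h₀ = −tan(-8.4°) tan(-21.707°) = -0.0588, h₀ = 1.6296 rad.
Bracket: h₀ sin ϕ sin δ + cos ϕ cos δ sin h₀ = 1.6296×-0.14608×-0.36985 + 0.98927×0.92909×0.99827 = 0.088044 + 0.917531 = 1.005575.
Q̄ = (S_0/π) × [bracket] = (1361/π) × 1.005575 = 435.63 W/m².
— Configuration B (ϕ=-42.6°):
cos h₀ = −tan(-42.6°) tan(-21.707°) = -0.3661, h₀ = 1.9456 rad.
Bracket: h₀ sin ϕ sin δ + cos ϕ cos δ sin h₀ = 1.9456×-0.67688×-0.36985 + 0.73610×0.92909×0.93059 = 0.487069 + 0.636433 = 1.123502.
Q̄ = (S_0/π) × [bracket] = (1361/π) × 1.123502 = 486.72 W/m².
Ratio Q̄_A / Q̄_B = 435.63 / 486.72 = 0.8950.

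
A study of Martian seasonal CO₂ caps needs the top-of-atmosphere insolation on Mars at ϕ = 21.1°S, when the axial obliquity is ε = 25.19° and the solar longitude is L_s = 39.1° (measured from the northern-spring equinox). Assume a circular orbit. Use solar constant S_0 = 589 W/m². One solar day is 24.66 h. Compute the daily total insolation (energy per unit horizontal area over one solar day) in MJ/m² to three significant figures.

Solar declination: sin δ = sin ε · sin L_s = sin 25.19° × sin 39.1° = 0.26843, so δ = +15.571°.
cos h₀ = −tan(-21.1°) tan(+15.571°) = 0.1075, h₀ = 1.4631 rad.
Bracket: h₀ sin ϕ sin δ + cos ϕ cos δ sin h₀ = 1.4631×-0.36000×0.26843 + 0.93295×0.96330×0.99420 = -0.141386 + 0.893498 = 0.752112.
Q̄ = (S_0/π) × [bracket] = (589/π) × 0.752112 = 141.01 W/m².
Daily total = Q̄ × 24.66 h × 3600 s/h = 141.01 × 24.66 × 3600 / 10⁶ = 12.52 MJ/m².

12.5 MJ/m²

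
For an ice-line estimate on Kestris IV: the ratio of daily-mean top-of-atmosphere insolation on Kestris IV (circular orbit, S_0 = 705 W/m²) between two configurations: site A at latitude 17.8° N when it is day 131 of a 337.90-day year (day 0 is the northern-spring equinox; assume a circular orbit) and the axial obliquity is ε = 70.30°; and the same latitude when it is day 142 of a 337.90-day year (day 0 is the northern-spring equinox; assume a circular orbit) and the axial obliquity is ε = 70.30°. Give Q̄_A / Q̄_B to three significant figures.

Q̄_A / Q̄_B ≈ 0.993

— Configuration A (ϕ=+17.8°):
Solar longitude: L_s = 360° × (131 − 0)/337.90 = 139.568°.
sin δ = sin 70.30° × sin 139.568° = 0.61059, so δ = +37.632°.
cos h₀ = −tan(+17.8°) tan(+37.632°) = -0.2475, h₀ = 1.8209 rad.
Bracket: h₀ sin ϕ sin δ + cos ϕ cos δ sin h₀ = 1.8209×0.30570×0.61059 + 0.95213×0.79195×0.96888 = 0.339884 + 0.730574 = 1.070458.
Q̄ = (S_0/π) × [bracket] = (705/π) × 1.070458 = 240.22 W/m².
— Configuration B (ϕ=+17.8°):
Solar longitude: L_s = 360° × (142 − 0)/337.90 = 151.287°.
sin δ = sin 70.30° × sin 151.287° = 0.45230, so δ = +26.891°.
cos h₀ = −tan(+17.8°) tan(+26.891°) = -0.1628, h₀ = 1.7343 rad.
Bracket: h₀ sin ϕ sin δ + cos ϕ cos δ sin h₀ = 1.7343×0.30570×0.45230 + 0.95213×0.89187×0.98666 = 0.239798 + 0.837848 = 1.077646.
Q̄ = (S_0/π) × [bracket] = (705/π) × 1.077646 = 241.83 W/m².
Ratio Q̄_A / Q̄_B = 240.22 / 241.83 = 0.9933.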